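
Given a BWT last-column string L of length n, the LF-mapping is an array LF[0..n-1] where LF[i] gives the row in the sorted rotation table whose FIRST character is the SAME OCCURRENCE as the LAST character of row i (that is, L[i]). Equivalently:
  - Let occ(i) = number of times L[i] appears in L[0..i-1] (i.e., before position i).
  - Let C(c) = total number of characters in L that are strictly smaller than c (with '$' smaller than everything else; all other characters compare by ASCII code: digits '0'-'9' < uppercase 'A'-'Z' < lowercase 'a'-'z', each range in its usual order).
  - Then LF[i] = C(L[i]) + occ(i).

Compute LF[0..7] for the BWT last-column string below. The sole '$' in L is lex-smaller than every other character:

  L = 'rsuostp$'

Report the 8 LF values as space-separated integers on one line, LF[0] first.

Char counts: '$':1, 'o':1, 'p':1, 'r':1, 's':2, 't':1, 'u':1
C (first-col start): C('$')=0, C('o')=1, C('p')=2, C('r')=3, C('s')=4, C('t')=6, C('u')=7
L[0]='r': occ=0, LF[0]=C('r')+0=3+0=3
L[1]='s': occ=0, LF[1]=C('s')+0=4+0=4
L[2]='u': occ=0, LF[2]=C('u')+0=7+0=7
L[3]='o': occ=0, LF[3]=C('o')+0=1+0=1
L[4]='s': occ=1, LF[4]=C('s')+1=4+1=5
L[5]='t': occ=0, LF[5]=C('t')+0=6+0=6
L[6]='p': occ=0, LF[6]=C('p')+0=2+0=2
L[7]='$': occ=0, LF[7]=C('$')+0=0+0=0

Answer: 3 4 7 1 5 6 2 0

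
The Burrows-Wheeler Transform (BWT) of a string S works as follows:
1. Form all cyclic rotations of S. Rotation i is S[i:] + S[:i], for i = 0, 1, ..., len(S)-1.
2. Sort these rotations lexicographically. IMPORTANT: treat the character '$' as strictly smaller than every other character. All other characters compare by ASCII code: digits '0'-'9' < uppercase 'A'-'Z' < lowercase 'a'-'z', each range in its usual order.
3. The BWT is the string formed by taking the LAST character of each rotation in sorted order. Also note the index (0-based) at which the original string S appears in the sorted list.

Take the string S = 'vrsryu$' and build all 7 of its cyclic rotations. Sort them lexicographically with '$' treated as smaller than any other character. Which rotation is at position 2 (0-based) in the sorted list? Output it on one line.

All 7 rotations (rotation i = S[i:]+S[:i]):
  rot[0] = vrsryu$
  rot[1] = rsryu$v
  rot[2] = sryu$vr
  rot[3] = ryu$vrs
  rot[4] = yu$vrsr
  rot[5] = u$vrsry
  rot[6] = $vrsryu
Sorted (with $ < everything):
  sorted[0] = $vrsryu
  sorted[1] = rsryu$v
  sorted[2] = ryu$vrs
  sorted[3] = sryu$vr
  sorted[4] = u$vrsry
  sorted[5] = vrsryu$
  sorted[6] = yu$vrsr
sorted[2] = ryu$vrs

Answer: ryu$vrs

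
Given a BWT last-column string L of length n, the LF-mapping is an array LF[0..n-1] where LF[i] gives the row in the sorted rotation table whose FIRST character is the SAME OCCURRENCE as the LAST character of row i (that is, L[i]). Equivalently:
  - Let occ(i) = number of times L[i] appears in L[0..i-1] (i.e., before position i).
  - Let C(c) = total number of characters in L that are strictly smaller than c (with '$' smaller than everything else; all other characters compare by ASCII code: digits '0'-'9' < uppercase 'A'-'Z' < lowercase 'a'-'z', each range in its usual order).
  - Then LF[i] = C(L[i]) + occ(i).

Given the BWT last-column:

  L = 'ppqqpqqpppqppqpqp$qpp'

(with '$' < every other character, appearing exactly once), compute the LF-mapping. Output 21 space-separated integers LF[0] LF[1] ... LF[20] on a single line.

Char counts: '$':1, 'p':12, 'q':8
C (first-col start): C('$')=0, C('p')=1, C('q')=13
L[0]='p': occ=0, LF[0]=C('p')+0=1+0=1
L[1]='p': occ=1, LF[1]=C('p')+1=1+1=2
L[2]='q': occ=0, LF[2]=C('q')+0=13+0=13
L[3]='q': occ=1, LF[3]=C('q')+1=13+1=14
L[4]='p': occ=2, LF[4]=C('p')+2=1+2=3
L[5]='q': occ=2, LF[5]=C('q')+2=13+2=15
L[6]='q': occ=3, LF[6]=C('q')+3=13+3=16
L[7]='p': occ=3, LF[7]=C('p')+3=1+3=4
L[8]='p': occ=4, LF[8]=C('p')+4=1+4=5
L[9]='p': occ=5, LF[9]=C('p')+5=1+5=6
L[10]='q': occ=4, LF[10]=C('q')+4=13+4=17
L[11]='p': occ=6, LF[11]=C('p')+6=1+6=7
L[12]='p': occ=7, LF[12]=C('p')+7=1+7=8
L[13]='q': occ=5, LF[13]=C('q')+5=13+5=18
L[14]='p': occ=8, LF[14]=C('p')+8=1+8=9
L[15]='q': occ=6, LF[15]=C('q')+6=13+6=19
L[16]='p': occ=9, LF[16]=C('p')+9=1+9=10
L[17]='$': occ=0, LF[17]=C('$')+0=0+0=0
L[18]='q': occ=7, LF[18]=C('q')+7=13+7=20
L[19]='p': occ=10, LF[19]=C('p')+10=1+10=11
L[20]='p': occ=11, LF[20]=C('p')+11=1+11=12

Answer: 1 2 13 14 3 15 16 4 5 6 17 7 8 18 9 19 10 0 20 11 12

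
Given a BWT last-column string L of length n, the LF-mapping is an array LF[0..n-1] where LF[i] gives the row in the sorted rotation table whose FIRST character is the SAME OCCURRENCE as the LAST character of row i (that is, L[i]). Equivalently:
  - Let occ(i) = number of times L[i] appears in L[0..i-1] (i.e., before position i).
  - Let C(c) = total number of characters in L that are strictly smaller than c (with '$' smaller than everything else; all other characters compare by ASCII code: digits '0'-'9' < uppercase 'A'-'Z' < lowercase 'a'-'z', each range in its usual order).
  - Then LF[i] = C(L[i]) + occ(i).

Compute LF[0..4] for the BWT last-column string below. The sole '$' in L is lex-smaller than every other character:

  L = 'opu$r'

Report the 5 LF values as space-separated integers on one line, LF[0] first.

Char counts: '$':1, 'o':1, 'p':1, 'r':1, 'u':1
C (first-col start): C('$')=0, C('o')=1, C('p')=2, C('r')=3, C('u')=4
L[0]='o': occ=0, LF[0]=C('o')+0=1+0=1
L[1]='p': occ=0, LF[1]=C('p')+0=2+0=2
L[2]='u': occ=0, LF[2]=C('u')+0=4+0=4
L[3]='$': occ=0, LF[3]=C('$')+0=0+0=0
L[4]='r': occ=0, LF[4]=C('r')+0=3+0=3

Answer: 1 2 4 0 3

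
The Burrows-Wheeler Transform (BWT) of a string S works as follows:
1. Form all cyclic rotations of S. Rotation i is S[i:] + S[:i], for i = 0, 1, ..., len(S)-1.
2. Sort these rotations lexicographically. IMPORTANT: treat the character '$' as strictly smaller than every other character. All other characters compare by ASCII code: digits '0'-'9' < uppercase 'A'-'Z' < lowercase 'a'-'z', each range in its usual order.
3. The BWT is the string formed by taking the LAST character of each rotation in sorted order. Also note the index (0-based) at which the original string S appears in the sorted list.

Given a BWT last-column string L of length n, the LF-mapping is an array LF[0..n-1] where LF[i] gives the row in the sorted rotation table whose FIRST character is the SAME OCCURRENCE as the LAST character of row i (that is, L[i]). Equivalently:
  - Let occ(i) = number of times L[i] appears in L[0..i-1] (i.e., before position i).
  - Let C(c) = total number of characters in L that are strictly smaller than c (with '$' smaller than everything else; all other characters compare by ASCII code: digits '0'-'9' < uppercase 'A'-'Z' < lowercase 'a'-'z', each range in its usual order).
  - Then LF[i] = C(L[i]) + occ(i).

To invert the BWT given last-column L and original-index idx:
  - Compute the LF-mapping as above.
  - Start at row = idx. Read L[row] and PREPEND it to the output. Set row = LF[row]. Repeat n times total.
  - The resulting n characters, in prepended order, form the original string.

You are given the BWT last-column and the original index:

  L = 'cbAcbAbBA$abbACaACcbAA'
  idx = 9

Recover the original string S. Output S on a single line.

Answer: CbAbAAAbaCbabAcABAcbc$

Derivation:
LF mapping: 19 13 1 20 14 2 15 8 3 0 11 16 17 4 9 12 5 10 21 18 6 7
Walk LF starting at row 9, prepending L[row]:
  step 1: row=9, L[9]='$', prepend. Next row=LF[9]=0
  step 2: row=0, L[0]='c', prepend. Next row=LF[0]=19
  step 3: row=19, L[19]='b', prepend. Next row=LF[19]=18
  step 4: row=18, L[18]='c', prepend. Next row=LF[18]=21
  step 5: row=21, L[21]='A', prepend. Next row=LF[21]=7
  step 6: row=7, L[7]='B', prepend. Next row=LF[7]=8
  step 7: row=8, L[8]='A', prepend. Next row=LF[8]=3
  step 8: row=3, L[3]='c', prepend. Next row=LF[3]=20
  step 9: row=20, L[20]='A', prepend. Next row=LF[20]=6
  step 10: row=6, L[6]='b', prepend. Next row=LF[6]=15
  step 11: row=15, L[15]='a', prepend. Next row=LF[15]=12
  step 12: row=12, L[12]='b', prepend. Next row=LF[12]=17
  step 13: row=17, L[17]='C', prepend. Next row=LF[17]=10
  step 14: row=10, L[10]='a', prepend. Next row=LF[10]=11
  step 15: row=11, L[11]='b', prepend. Next row=LF[11]=16
  step 16: row=16, L[16]='A', prepend. Next row=LF[16]=5
  step 17: row=5, L[5]='A', prepend. Next row=LF[5]=2
  step 18: row=2, L[2]='A', prepend. Next row=LF[2]=1
  step 19: row=1, L[1]='b', prepend. Next row=LF[1]=13
  step 20: row=13, L[13]='A', prepend. Next row=LF[13]=4
  step 21: row=4, L[4]='b', prepend. Next row=LF[4]=14
  step 22: row=14, L[14]='C', prepend. Next row=LF[14]=9
Reversed output: CbAbAAAbaCbabAcABAcbc$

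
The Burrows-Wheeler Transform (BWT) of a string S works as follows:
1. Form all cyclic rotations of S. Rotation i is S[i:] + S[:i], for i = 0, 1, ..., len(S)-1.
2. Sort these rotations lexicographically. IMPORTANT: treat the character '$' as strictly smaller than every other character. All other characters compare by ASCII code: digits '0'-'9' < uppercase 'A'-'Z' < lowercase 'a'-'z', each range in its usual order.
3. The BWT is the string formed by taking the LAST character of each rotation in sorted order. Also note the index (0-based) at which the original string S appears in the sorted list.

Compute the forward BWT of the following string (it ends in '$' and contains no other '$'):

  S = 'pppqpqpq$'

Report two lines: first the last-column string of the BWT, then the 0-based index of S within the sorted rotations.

Answer: q$pqqpppp
1

Derivation:
All 9 rotations (rotation i = S[i:]+S[:i]):
  rot[0] = pppqpqpq$
  rot[1] = ppqpqpq$p
  rot[2] = pqpqpq$pp
  rot[3] = qpqpq$ppp
  rot[4] = pqpq$pppq
  rot[5] = qpq$pppqp
  rot[6] = pq$pppqpq
  rot[7] = q$pppqpqp
  rot[8] = $pppqpqpq
Sorted (with $ < everything):
  sorted[0] = $pppqpqpq  (last char: 'q')
  sorted[1] = pppqpqpq$  (last char: '$')
  sorted[2] = ppqpqpq$p  (last char: 'p')
  sorted[3] = pq$pppqpq  (last char: 'q')
  sorted[4] = pqpq$pppq  (last char: 'q')
  sorted[5] = pqpqpq$pp  (last char: 'p')
  sorted[6] = q$pppqpqp  (last char: 'p')
  sorted[7] = qpq$pppqp  (last char: 'p')
  sorted[8] = qpqpq$ppp  (last char: 'p')
Last column: q$pqqpppp
Original string S is at sorted index 1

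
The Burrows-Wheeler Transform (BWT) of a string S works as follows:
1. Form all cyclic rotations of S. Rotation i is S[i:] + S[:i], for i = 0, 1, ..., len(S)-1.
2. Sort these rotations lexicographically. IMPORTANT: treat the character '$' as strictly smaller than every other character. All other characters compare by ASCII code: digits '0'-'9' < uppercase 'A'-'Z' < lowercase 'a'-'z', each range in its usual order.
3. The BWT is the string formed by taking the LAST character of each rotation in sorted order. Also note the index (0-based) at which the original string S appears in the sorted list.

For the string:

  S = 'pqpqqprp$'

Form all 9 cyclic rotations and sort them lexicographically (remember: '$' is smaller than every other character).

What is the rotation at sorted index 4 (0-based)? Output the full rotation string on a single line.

All 9 rotations (rotation i = S[i:]+S[:i]):
  rot[0] = pqpqqprp$
  rot[1] = qpqqprp$p
  rot[2] = pqqprp$pq
  rot[3] = qqprp$pqp
  rot[4] = qprp$pqpq
  rot[5] = prp$pqpqq
  rot[6] = rp$pqpqqp
  rot[7] = p$pqpqqpr
  rot[8] = $pqpqqprp
Sorted (with $ < everything):
  sorted[0] = $pqpqqprp
  sorted[1] = p$pqpqqpr
  sorted[2] = pqpqqprp$
  sorted[3] = pqqprp$pq
  sorted[4] = prp$pqpqq
  sorted[5] = qpqqprp$p
  sorted[6] = qprp$pqpq
  sorted[7] = qqprp$pqp
  sorted[8] = rp$pqpqqp
sorted[4] = prp$pqpqq

Answer: prp$pqpqq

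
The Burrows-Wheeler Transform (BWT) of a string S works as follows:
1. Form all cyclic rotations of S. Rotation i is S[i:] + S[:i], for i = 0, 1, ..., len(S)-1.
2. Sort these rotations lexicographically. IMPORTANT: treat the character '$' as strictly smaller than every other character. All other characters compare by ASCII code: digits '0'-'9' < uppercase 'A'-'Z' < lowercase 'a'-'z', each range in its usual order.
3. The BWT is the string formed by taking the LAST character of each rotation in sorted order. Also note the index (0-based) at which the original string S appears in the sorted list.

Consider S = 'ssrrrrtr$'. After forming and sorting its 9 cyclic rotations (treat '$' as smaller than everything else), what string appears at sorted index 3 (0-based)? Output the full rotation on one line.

All 9 rotations (rotation i = S[i:]+S[:i]):
  rot[0] = ssrrrrtr$
  rot[1] = srrrrtr$s
  rot[2] = rrrrtr$ss
  rot[3] = rrrtr$ssr
  rot[4] = rrtr$ssrr
  rot[5] = rtr$ssrrr
  rot[6] = tr$ssrrrr
  rot[7] = r$ssrrrrt
  rot[8] = $ssrrrrtr
Sorted (with $ < everything):
  sorted[0] = $ssrrrrtr
  sorted[1] = r$ssrrrrt
  sorted[2] = rrrrtr$ss
  sorted[3] = rrrtr$ssr
  sorted[4] = rrtr$ssrr
  sorted[5] = rtr$ssrrr
  sorted[6] = srrrrtr$s
  sorted[7] = ssrrrrtr$
  sorted[8] = tr$ssrrrr
sorted[3] = rrrtr$ssr

Answer: rrrtr$ssr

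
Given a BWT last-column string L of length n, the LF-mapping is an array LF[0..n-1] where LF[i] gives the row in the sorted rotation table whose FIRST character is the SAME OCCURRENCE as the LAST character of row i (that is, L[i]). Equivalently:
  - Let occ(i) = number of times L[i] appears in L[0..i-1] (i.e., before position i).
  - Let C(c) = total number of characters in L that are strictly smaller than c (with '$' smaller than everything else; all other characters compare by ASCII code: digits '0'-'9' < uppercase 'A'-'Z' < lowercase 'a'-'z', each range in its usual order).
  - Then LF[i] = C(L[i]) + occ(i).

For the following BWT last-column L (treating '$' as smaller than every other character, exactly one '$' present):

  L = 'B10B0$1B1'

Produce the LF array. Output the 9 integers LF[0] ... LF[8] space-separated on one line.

Answer: 6 3 1 7 2 0 4 8 5

Derivation:
Char counts: '$':1, '0':2, '1':3, 'B':3
C (first-col start): C('$')=0, C('0')=1, C('1')=3, C('B')=6
L[0]='B': occ=0, LF[0]=C('B')+0=6+0=6
L[1]='1': occ=0, LF[1]=C('1')+0=3+0=3
L[2]='0': occ=0, LF[2]=C('0')+0=1+0=1
L[3]='B': occ=1, LF[3]=C('B')+1=6+1=7
L[4]='0': occ=1, LF[4]=C('0')+1=1+1=2
L[5]='$': occ=0, LF[5]=C('$')+0=0+0=0
L[6]='1': occ=1, LF[6]=C('1')+1=3+1=4
L[7]='B': occ=2, LF[7]=C('B')+2=6+2=8
L[8]='1': occ=2, LF[8]=C('1')+2=3+2=5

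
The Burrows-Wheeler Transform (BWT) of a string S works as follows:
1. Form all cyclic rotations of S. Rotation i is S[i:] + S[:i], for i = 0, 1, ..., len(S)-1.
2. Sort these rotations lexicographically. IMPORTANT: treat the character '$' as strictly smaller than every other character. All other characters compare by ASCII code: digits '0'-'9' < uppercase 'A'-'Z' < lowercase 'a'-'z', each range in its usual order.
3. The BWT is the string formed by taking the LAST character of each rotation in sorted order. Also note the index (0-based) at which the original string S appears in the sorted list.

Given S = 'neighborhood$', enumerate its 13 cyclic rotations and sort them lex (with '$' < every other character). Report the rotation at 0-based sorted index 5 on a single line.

Answer: hborhood$neig

Derivation:
All 13 rotations (rotation i = S[i:]+S[:i]):
  rot[0] = neighborhood$
  rot[1] = eighborhood$n
  rot[2] = ighborhood$ne
  rot[3] = ghborhood$nei
  rot[4] = hborhood$neig
  rot[5] = borhood$neigh
  rot[6] = orhood$neighb
  rot[7] = rhood$neighbo
  rot[8] = hood$neighbor
  rot[9] = ood$neighborh
  rot[10] = od$neighborho
  rot[11] = d$neighborhoo
  rot[12] = $neighborhood
Sorted (with $ < everything):
  sorted[0] = $neighborhood
  sorted[1] = borhood$neigh
  sorted[2] = d$neighborhoo
  sorted[3] = eighborhood$n
  sorted[4] = ghborhood$nei
  sorted[5] = hborhood$neig
  sorted[6] = hood$neighbor
  sorted[7] = ighborhood$ne
  sorted[8] = neighborhood$
  sorted[9] = od$neighborho
  sorted[10] = ood$neighborh
  sorted[11] = orhood$neighb
  sorted[12] = rhood$neighbo
sorted[5] = hborhood$neig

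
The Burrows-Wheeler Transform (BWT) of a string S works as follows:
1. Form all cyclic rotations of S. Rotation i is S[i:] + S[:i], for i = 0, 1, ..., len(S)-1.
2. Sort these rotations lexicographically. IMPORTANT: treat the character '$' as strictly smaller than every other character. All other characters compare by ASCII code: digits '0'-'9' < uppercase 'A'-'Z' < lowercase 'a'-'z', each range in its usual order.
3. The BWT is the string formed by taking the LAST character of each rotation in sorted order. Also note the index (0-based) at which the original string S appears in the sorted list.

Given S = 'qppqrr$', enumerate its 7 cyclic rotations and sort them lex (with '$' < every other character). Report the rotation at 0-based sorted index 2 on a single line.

Answer: pqrr$qp

Derivation:
All 7 rotations (rotation i = S[i:]+S[:i]):
  rot[0] = qppqrr$
  rot[1] = ppqrr$q
  rot[2] = pqrr$qp
  rot[3] = qrr$qpp
  rot[4] = rr$qppq
  rot[5] = r$qppqr
  rot[6] = $qppqrr
Sorted (with $ < everything):
  sorted[0] = $qppqrr
  sorted[1] = ppqrr$q
  sorted[2] = pqrr$qp
  sorted[3] = qppqrr$
  sorted[4] = qrr$qpp
  sorted[5] = r$qppqr
  sorted[6] = rr$qppq
sorted[2] = pqrr$qp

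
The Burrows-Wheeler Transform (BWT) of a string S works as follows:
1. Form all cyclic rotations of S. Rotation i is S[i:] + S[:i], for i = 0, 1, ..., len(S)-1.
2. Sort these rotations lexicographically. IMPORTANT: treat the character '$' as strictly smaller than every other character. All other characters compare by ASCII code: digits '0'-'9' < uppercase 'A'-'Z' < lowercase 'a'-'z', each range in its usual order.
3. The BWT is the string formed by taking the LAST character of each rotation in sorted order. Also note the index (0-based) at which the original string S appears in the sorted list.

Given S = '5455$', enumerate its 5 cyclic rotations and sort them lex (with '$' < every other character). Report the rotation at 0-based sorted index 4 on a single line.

Answer: 55$54

Derivation:
All 5 rotations (rotation i = S[i:]+S[:i]):
  rot[0] = 5455$
  rot[1] = 455$5
  rot[2] = 55$54
  rot[3] = 5$545
  rot[4] = $5455
Sorted (with $ < everything):
  sorted[0] = $5455
  sorted[1] = 455$5
  sorted[2] = 5$545
  sorted[3] = 5455$
  sorted[4] = 55$54
sorted[4] = 55$54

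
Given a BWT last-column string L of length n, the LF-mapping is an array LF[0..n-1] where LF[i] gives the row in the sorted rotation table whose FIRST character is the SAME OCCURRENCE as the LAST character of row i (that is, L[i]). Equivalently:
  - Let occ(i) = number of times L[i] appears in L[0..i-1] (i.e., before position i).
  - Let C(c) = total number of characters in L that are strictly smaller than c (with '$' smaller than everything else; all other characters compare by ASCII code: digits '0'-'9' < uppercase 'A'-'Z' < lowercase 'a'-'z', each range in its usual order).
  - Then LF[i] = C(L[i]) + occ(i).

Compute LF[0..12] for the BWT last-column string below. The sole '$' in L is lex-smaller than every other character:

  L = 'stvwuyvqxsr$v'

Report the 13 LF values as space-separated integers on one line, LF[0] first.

Char counts: '$':1, 'q':1, 'r':1, 's':2, 't':1, 'u':1, 'v':3, 'w':1, 'x':1, 'y':1
C (first-col start): C('$')=0, C('q')=1, C('r')=2, C('s')=3, C('t')=5, C('u')=6, C('v')=7, C('w')=10, C('x')=11, C('y')=12
L[0]='s': occ=0, LF[0]=C('s')+0=3+0=3
L[1]='t': occ=0, LF[1]=C('t')+0=5+0=5
L[2]='v': occ=0, LF[2]=C('v')+0=7+0=7
L[3]='w': occ=0, LF[3]=C('w')+0=10+0=10
L[4]='u': occ=0, LF[4]=C('u')+0=6+0=6
L[5]='y': occ=0, LF[5]=C('y')+0=12+0=12
L[6]='v': occ=1, LF[6]=C('v')+1=7+1=8
L[7]='q': occ=0, LF[7]=C('q')+0=1+0=1
L[8]='x': occ=0, LF[8]=C('x')+0=11+0=11
L[9]='s': occ=1, LF[9]=C('s')+1=3+1=4
L[10]='r': occ=0, LF[10]=C('r')+0=2+0=2
L[11]='$': occ=0, LF[11]=C('$')+0=0+0=0
L[12]='v': occ=2, LF[12]=C('v')+2=7+2=9

Answer: 3 5 7 10 6 12 8 1 11 4 2 0 9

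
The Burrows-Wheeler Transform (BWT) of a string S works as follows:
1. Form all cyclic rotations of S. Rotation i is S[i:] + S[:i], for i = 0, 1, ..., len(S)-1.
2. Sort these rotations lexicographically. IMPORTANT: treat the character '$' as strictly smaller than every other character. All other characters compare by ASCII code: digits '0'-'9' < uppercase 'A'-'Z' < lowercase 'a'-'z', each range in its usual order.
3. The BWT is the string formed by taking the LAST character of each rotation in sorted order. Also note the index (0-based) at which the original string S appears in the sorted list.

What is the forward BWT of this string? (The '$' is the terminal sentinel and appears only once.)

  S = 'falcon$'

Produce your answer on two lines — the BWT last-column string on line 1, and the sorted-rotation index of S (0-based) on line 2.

Answer: nfl$aoc
3

Derivation:
All 7 rotations (rotation i = S[i:]+S[:i]):
  rot[0] = falcon$
  rot[1] = alcon$f
  rot[2] = lcon$fa
  rot[3] = con$fal
  rot[4] = on$falc
  rot[5] = n$falco
  rot[6] = $falcon
Sorted (with $ < everything):
  sorted[0] = $falcon  (last char: 'n')
  sorted[1] = alcon$f  (last char: 'f')
  sorted[2] = con$fal  (last char: 'l')
  sorted[3] = falcon$  (last char: '$')
  sorted[4] = lcon$fa  (last char: 'a')
  sorted[5] = n$falco  (last char: 'o')
  sorted[6] = on$falc  (last char: 'c')
Last column: nfl$aoc
Original string S is at sorted index 3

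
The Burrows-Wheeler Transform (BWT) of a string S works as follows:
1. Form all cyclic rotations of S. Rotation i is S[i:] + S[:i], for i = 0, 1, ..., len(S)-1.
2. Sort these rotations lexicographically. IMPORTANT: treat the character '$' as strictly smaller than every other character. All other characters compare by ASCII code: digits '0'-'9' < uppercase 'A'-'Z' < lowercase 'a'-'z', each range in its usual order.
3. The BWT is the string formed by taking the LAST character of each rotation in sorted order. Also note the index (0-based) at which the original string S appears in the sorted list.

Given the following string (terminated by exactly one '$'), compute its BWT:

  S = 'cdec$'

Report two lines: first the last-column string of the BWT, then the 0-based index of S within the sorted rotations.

Answer: ce$cd
2

Derivation:
All 5 rotations (rotation i = S[i:]+S[:i]):
  rot[0] = cdec$
  rot[1] = dec$c
  rot[2] = ec$cd
  rot[3] = c$cde
  rot[4] = $cdec
Sorted (with $ < everything):
  sorted[0] = $cdec  (last char: 'c')
  sorted[1] = c$cde  (last char: 'e')
  sorted[2] = cdec$  (last char: '$')
  sorted[3] = dec$c  (last char: 'c')
  sorted[4] = ec$cd  (last char: 'd')
Last column: ce$cd
Original string S is at sorted index 2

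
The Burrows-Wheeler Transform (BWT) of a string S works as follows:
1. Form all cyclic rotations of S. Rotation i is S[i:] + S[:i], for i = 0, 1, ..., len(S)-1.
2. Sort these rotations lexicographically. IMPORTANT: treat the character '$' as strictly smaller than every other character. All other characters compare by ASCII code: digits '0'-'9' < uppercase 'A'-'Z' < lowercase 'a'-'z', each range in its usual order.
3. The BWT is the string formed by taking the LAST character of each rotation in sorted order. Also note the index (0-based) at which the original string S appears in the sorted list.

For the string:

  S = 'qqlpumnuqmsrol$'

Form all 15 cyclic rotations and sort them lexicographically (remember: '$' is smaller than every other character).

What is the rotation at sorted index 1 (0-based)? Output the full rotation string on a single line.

All 15 rotations (rotation i = S[i:]+S[:i]):
  rot[0] = qqlpumnuqmsrol$
  rot[1] = qlpumnuqmsrol$q
  rot[2] = lpumnuqmsrol$qq
  rot[3] = pumnuqmsrol$qql
  rot[4] = umnuqmsrol$qqlp
  rot[5] = mnuqmsrol$qqlpu
  rot[6] = nuqmsrol$qqlpum
  rot[7] = uqmsrol$qqlpumn
  rot[8] = qmsrol$qqlpumnu
  rot[9] = msrol$qqlpumnuq
  rot[10] = srol$qqlpumnuqm
  rot[11] = rol$qqlpumnuqms
  rot[12] = ol$qqlpumnuqmsr
  rot[13] = l$qqlpumnuqmsro
  rot[14] = $qqlpumnuqmsrol
Sorted (with $ < everything):
  sorted[0] = $qqlpumnuqmsrol
  sorted[1] = l$qqlpumnuqmsro
  sorted[2] = lpumnuqmsrol$qq
  sorted[3] = mnuqmsrol$qqlpu
  sorted[4] = msrol$qqlpumnuq
  sorted[5] = nuqmsrol$qqlpum
  sorted[6] = ol$qqlpumnuqmsr
  sorted[7] = pumnuqmsrol$qql
  sorted[8] = qlpumnuqmsrol$q
  sorted[9] = qmsrol$qqlpumnu
  sorted[10] = qqlpumnuqmsrol$
  sorted[11] = rol$qqlpumnuqms
  sorted[12] = srol$qqlpumnuqm
  sorted[13] = umnuqmsrol$qqlp
  sorted[14] = uqmsrol$qqlpumn
sorted[1] = l$qqlpumnuqmsro

Answer: l$qqlpumnuqmsro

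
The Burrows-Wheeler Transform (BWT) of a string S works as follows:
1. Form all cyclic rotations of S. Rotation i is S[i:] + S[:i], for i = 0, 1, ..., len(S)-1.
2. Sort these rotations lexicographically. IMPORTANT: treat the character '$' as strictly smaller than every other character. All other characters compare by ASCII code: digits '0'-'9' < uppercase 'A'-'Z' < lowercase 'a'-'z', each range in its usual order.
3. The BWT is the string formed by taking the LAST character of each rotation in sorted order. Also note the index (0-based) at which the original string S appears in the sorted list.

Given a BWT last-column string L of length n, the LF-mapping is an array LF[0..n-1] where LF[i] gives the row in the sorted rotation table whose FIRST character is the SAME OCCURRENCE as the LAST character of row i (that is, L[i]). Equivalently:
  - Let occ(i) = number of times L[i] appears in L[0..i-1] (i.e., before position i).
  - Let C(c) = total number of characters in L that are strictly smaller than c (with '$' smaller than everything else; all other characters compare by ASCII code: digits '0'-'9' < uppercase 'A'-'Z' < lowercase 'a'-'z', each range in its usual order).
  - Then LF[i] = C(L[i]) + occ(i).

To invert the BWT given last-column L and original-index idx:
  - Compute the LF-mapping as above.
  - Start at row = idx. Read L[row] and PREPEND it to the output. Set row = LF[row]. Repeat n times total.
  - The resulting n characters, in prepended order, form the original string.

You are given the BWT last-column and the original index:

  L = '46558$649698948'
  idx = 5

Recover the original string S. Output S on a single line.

LF mapping: 1 6 4 5 9 0 7 2 12 8 13 10 14 3 11
Walk LF starting at row 5, prepending L[row]:
  step 1: row=5, L[5]='$', prepend. Next row=LF[5]=0
  step 2: row=0, L[0]='4', prepend. Next row=LF[0]=1
  step 3: row=1, L[1]='6', prepend. Next row=LF[1]=6
  step 4: row=6, L[6]='6', prepend. Next row=LF[6]=7
  step 5: row=7, L[7]='4', prepend. Next row=LF[7]=2
  step 6: row=2, L[2]='5', prepend. Next row=LF[2]=4
  step 7: row=4, L[4]='8', prepend. Next row=LF[4]=9
  step 8: row=9, L[9]='6', prepend. Next row=LF[9]=8
  step 9: row=8, L[8]='9', prepend. Next row=LF[8]=12
  step 10: row=12, L[12]='9', prepend. Next row=LF[12]=14
  step 11: row=14, L[14]='8', prepend. Next row=LF[14]=11
  step 12: row=11, L[11]='8', prepend. Next row=LF[11]=10
  step 13: row=10, L[10]='9', prepend. Next row=LF[10]=13
  step 14: row=13, L[13]='4', prepend. Next row=LF[13]=3
  step 15: row=3, L[3]='5', prepend. Next row=LF[3]=5
Reversed output: 54988996854664$

Answer: 54988996854664$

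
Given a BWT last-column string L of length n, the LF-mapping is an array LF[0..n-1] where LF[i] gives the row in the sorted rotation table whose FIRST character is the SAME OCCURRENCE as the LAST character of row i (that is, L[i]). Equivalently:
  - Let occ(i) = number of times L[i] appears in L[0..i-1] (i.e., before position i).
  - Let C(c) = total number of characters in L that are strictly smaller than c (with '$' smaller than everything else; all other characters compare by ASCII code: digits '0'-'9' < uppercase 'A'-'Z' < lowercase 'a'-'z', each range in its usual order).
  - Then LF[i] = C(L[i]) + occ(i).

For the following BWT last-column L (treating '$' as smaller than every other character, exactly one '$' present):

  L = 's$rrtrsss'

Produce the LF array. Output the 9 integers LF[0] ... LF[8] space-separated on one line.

Answer: 4 0 1 2 8 3 5 6 7

Derivation:
Char counts: '$':1, 'r':3, 's':4, 't':1
C (first-col start): C('$')=0, C('r')=1, C('s')=4, C('t')=8
L[0]='s': occ=0, LF[0]=C('s')+0=4+0=4
L[1]='$': occ=0, LF[1]=C('$')+0=0+0=0
L[2]='r': occ=0, LF[2]=C('r')+0=1+0=1
L[3]='r': occ=1, LF[3]=C('r')+1=1+1=2
L[4]='t': occ=0, LF[4]=C('t')+0=8+0=8
L[5]='r': occ=2, LF[5]=C('r')+2=1+2=3
L[6]='s': occ=1, LF[6]=C('s')+1=4+1=5
L[7]='s': occ=2, LF[7]=C('s')+2=4+2=6
L[8]='s': occ=3, LF[8]=C('s')+3=4+3=7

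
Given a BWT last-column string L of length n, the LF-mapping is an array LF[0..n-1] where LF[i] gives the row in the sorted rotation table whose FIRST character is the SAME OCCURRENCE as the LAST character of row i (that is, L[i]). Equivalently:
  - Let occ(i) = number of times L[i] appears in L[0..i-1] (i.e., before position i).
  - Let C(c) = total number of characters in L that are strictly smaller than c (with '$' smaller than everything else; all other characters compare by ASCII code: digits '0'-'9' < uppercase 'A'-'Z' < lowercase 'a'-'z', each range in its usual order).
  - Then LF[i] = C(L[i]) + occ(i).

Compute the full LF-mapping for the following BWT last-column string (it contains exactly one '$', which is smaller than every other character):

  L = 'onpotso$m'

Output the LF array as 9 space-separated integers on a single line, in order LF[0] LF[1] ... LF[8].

Char counts: '$':1, 'm':1, 'n':1, 'o':3, 'p':1, 's':1, 't':1
C (first-col start): C('$')=0, C('m')=1, C('n')=2, C('o')=3, C('p')=6, C('s')=7, C('t')=8
L[0]='o': occ=0, LF[0]=C('o')+0=3+0=3
L[1]='n': occ=0, LF[1]=C('n')+0=2+0=2
L[2]='p': occ=0, LF[2]=C('p')+0=6+0=6
L[3]='o': occ=1, LF[3]=C('o')+1=3+1=4
L[4]='t': occ=0, LF[4]=C('t')+0=8+0=8
L[5]='s': occ=0, LF[5]=C('s')+0=7+0=7
L[6]='o': occ=2, LF[6]=C('o')+2=3+2=5
L[7]='$': occ=0, LF[7]=C('$')+0=0+0=0
L[8]='m': occ=0, LF[8]=C('m')+0=1+0=1

Answer: 3 2 6 4 8 7 5 0 1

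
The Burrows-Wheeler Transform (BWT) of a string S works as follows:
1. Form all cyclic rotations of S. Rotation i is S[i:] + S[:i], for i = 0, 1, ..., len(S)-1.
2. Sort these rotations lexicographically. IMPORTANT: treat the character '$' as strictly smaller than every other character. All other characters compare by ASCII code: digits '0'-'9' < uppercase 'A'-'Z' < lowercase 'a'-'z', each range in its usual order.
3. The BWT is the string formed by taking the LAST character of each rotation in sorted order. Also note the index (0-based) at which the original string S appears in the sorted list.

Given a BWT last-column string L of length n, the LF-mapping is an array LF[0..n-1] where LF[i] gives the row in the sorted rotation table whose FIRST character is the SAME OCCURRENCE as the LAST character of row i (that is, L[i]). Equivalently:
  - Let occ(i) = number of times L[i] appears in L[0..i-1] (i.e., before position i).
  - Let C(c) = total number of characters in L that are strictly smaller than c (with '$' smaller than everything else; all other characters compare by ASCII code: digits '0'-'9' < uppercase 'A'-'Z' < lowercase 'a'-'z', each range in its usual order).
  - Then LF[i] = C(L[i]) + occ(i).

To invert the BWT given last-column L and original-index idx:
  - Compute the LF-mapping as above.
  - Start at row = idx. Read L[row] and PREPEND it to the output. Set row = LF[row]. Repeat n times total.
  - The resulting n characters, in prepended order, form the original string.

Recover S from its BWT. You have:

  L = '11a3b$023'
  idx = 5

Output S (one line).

LF mapping: 2 3 7 5 8 0 1 4 6
Walk LF starting at row 5, prepending L[row]:
  step 1: row=5, L[5]='$', prepend. Next row=LF[5]=0
  step 2: row=0, L[0]='1', prepend. Next row=LF[0]=2
  step 3: row=2, L[2]='a', prepend. Next row=LF[2]=7
  step 4: row=7, L[7]='2', prepend. Next row=LF[7]=4
  step 5: row=4, L[4]='b', prepend. Next row=LF[4]=8
  step 6: row=8, L[8]='3', prepend. Next row=LF[8]=6
  step 7: row=6, L[6]='0', prepend. Next row=LF[6]=1
  step 8: row=1, L[1]='1', prepend. Next row=LF[1]=3
  step 9: row=3, L[3]='3', prepend. Next row=LF[3]=5
Reversed output: 3103b2a1$

Answer: 3103b2a1$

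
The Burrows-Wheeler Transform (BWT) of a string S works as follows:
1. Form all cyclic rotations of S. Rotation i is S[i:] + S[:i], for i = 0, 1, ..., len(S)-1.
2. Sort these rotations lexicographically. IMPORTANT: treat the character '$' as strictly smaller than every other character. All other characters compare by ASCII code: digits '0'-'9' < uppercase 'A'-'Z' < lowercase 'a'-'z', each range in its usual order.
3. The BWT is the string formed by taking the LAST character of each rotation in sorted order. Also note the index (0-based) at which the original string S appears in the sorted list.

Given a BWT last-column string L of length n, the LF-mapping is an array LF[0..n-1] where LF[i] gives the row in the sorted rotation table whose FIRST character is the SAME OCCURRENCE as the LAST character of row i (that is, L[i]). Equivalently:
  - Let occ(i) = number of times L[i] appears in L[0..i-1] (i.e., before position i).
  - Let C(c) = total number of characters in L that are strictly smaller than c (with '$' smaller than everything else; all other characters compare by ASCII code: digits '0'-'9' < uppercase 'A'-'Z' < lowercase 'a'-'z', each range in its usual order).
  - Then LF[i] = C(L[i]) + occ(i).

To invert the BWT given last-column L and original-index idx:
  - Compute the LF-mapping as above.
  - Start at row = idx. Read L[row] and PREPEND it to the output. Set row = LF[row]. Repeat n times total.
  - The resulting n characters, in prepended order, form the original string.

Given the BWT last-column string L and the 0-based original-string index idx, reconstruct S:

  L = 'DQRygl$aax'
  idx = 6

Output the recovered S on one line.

LF mapping: 1 2 3 9 6 7 0 4 5 8
Walk LF starting at row 6, prepending L[row]:
  step 1: row=6, L[6]='$', prepend. Next row=LF[6]=0
  step 2: row=0, L[0]='D', prepend. Next row=LF[0]=1
  step 3: row=1, L[1]='Q', prepend. Next row=LF[1]=2
  step 4: row=2, L[2]='R', prepend. Next row=LF[2]=3
  step 5: row=3, L[3]='y', prepend. Next row=LF[3]=9
  step 6: row=9, L[9]='x', prepend. Next row=LF[9]=8
  step 7: row=8, L[8]='a', prepend. Next row=LF[8]=5
  step 8: row=5, L[5]='l', prepend. Next row=LF[5]=7
  step 9: row=7, L[7]='a', prepend. Next row=LF[7]=4
  step 10: row=4, L[4]='g', prepend. Next row=LF[4]=6
Reversed output: galaxyRQD$

Answer: galaxyRQD$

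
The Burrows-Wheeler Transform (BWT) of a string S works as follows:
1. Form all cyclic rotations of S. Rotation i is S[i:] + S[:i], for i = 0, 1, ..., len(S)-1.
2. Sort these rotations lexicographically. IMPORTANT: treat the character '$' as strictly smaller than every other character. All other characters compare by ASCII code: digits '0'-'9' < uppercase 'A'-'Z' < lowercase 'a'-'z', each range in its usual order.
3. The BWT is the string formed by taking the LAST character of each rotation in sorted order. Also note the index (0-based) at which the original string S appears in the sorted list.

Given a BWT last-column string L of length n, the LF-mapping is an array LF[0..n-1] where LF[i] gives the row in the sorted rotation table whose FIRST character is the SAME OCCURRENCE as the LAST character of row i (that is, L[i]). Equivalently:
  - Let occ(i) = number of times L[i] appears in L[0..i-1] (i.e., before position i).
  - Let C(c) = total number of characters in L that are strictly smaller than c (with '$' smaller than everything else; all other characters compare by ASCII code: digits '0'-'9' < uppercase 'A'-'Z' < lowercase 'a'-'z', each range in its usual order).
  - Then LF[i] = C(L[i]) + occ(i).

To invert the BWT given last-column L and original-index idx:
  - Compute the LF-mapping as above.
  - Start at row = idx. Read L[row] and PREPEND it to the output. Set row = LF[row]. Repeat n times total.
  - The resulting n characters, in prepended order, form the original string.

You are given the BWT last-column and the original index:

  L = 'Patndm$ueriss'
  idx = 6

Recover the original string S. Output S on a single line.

LF mapping: 1 2 11 7 3 6 0 12 4 8 5 9 10
Walk LF starting at row 6, prepending L[row]:
  step 1: row=6, L[6]='$', prepend. Next row=LF[6]=0
  step 2: row=0, L[0]='P', prepend. Next row=LF[0]=1
  step 3: row=1, L[1]='a', prepend. Next row=LF[1]=2
  step 4: row=2, L[2]='t', prepend. Next row=LF[2]=11
  step 5: row=11, L[11]='s', prepend. Next row=LF[11]=9
  step 6: row=9, L[9]='r', prepend. Next row=LF[9]=8
  step 7: row=8, L[8]='e', prepend. Next row=LF[8]=4
  step 8: row=4, L[4]='d', prepend. Next row=LF[4]=3
  step 9: row=3, L[3]='n', prepend. Next row=LF[3]=7
  step 10: row=7, L[7]='u', prepend. Next row=LF[7]=12
  step 11: row=12, L[12]='s', prepend. Next row=LF[12]=10
  step 12: row=10, L[10]='i', prepend. Next row=LF[10]=5
  step 13: row=5, L[5]='m', prepend. Next row=LF[5]=6
Reversed output: misunderstaP$

Answer: misunderstaP$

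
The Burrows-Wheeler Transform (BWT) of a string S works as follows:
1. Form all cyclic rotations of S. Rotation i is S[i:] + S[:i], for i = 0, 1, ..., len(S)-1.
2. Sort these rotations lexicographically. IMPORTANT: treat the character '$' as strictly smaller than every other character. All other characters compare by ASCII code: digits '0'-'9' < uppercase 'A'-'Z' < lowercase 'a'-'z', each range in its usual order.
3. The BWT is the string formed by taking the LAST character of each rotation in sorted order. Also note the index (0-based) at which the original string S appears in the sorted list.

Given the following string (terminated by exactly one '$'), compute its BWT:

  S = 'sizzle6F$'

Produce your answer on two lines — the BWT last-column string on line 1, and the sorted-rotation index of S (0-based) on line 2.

All 9 rotations (rotation i = S[i:]+S[:i]):
  rot[0] = sizzle6F$
  rot[1] = izzle6F$s
  rot[2] = zzle6F$si
  rot[3] = zle6F$siz
  rot[4] = le6F$sizz
  rot[5] = e6F$sizzl
  rot[6] = 6F$sizzle
  rot[7] = F$sizzle6
  rot[8] = $sizzle6F
Sorted (with $ < everything):
  sorted[0] = $sizzle6F  (last char: 'F')
  sorted[1] = 6F$sizzle  (last char: 'e')
  sorted[2] = F$sizzle6  (last char: '6')
  sorted[3] = e6F$sizzl  (last char: 'l')
  sorted[4] = izzle6F$s  (last char: 's')
  sorted[5] = le6F$sizz  (last char: 'z')
  sorted[6] = sizzle6F$  (last char: '$')
  sorted[7] = zle6F$siz  (last char: 'z')
  sorted[8] = zzle6F$si  (last char: 'i')
Last column: Fe6lsz$zi
Original string S is at sorted index 6

Answer: Fe6lsz$zi
6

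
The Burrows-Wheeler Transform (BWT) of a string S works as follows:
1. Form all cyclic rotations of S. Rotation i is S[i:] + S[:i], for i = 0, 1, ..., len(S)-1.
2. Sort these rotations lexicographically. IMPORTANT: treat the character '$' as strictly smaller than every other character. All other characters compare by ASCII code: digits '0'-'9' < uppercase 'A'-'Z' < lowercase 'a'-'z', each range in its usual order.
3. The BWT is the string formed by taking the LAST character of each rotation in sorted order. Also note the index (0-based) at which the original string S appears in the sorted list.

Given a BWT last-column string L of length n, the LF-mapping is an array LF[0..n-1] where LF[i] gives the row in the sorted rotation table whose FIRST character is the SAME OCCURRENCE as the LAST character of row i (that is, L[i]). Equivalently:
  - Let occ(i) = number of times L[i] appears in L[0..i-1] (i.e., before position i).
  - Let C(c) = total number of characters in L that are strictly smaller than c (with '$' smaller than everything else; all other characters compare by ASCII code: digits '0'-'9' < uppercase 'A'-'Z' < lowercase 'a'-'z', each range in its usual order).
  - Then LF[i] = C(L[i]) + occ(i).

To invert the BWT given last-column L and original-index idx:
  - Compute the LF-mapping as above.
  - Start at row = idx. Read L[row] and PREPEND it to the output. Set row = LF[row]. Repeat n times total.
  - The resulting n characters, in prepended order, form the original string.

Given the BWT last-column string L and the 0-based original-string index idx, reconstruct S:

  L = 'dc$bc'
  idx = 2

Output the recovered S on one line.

LF mapping: 4 2 0 1 3
Walk LF starting at row 2, prepending L[row]:
  step 1: row=2, L[2]='$', prepend. Next row=LF[2]=0
  step 2: row=0, L[0]='d', prepend. Next row=LF[0]=4
  step 3: row=4, L[4]='c', prepend. Next row=LF[4]=3
  step 4: row=3, L[3]='b', prepend. Next row=LF[3]=1
  step 5: row=1, L[1]='c', prepend. Next row=LF[1]=2
Reversed output: cbcd$

Answer: cbcd$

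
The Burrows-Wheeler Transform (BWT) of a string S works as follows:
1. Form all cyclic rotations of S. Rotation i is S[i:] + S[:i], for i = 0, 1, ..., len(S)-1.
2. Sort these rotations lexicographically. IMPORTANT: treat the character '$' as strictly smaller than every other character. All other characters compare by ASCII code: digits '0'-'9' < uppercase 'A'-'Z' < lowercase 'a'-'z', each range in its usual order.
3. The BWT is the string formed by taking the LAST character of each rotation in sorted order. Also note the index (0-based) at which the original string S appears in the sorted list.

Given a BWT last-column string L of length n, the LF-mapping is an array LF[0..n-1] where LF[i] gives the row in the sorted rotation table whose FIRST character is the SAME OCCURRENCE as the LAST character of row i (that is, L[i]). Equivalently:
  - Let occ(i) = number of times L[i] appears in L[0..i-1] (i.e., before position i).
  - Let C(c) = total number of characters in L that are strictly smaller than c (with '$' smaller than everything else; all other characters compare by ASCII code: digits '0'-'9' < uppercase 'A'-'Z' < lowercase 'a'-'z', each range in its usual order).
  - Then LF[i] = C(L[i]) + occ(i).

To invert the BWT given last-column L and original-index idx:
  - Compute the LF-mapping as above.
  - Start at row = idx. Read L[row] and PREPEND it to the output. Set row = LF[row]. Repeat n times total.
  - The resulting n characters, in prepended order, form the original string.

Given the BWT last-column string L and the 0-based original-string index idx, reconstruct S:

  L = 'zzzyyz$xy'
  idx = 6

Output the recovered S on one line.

LF mapping: 5 6 7 2 3 8 0 1 4
Walk LF starting at row 6, prepending L[row]:
  step 1: row=6, L[6]='$', prepend. Next row=LF[6]=0
  step 2: row=0, L[0]='z', prepend. Next row=LF[0]=5
  step 3: row=5, L[5]='z', prepend. Next row=LF[5]=8
  step 4: row=8, L[8]='y', prepend. Next row=LF[8]=4
  step 5: row=4, L[4]='y', prepend. Next row=LF[4]=3
  step 6: row=3, L[3]='y', prepend. Next row=LF[3]=2
  step 7: row=2, L[2]='z', prepend. Next row=LF[2]=7
  step 8: row=7, L[7]='x', prepend. Next row=LF[7]=1
  step 9: row=1, L[1]='z', prepend. Next row=LF[1]=6
Reversed output: zxzyyyzz$

Answer: zxzyyyzz$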